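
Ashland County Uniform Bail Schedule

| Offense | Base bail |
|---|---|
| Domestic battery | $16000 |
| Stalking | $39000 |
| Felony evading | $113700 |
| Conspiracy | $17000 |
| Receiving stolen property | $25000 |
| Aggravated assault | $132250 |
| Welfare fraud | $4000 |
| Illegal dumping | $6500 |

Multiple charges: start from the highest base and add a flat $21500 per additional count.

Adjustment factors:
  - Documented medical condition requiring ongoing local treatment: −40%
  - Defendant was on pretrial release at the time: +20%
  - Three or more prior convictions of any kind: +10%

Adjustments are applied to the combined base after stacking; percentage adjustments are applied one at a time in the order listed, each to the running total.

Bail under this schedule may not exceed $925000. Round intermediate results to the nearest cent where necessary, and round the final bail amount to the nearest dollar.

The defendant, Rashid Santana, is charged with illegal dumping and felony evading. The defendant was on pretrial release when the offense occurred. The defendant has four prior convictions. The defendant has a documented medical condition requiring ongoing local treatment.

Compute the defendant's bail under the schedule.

Base amounts from the schedule: illegal dumping $6500; felony evading $113700.
Stacking rule: highest base plus $21500 per additional charge. Highest is felony evading at $113700; 1 additional charge → +$21500. Combined base = $135200.
Documented medical condition requiring ongoing local treatment (−40%): $135200 × 0.6 = $81120.
Defendant was on pretrial release at the time (+20%): $81120 × 1.2 = $97344.
Three or more prior convictions of any kind (+10%): $97344 × 1.1 = $107078.40.
$107078.40 is within the $925000 maximum.
Rounded to the nearest dollar: $107078.

$107078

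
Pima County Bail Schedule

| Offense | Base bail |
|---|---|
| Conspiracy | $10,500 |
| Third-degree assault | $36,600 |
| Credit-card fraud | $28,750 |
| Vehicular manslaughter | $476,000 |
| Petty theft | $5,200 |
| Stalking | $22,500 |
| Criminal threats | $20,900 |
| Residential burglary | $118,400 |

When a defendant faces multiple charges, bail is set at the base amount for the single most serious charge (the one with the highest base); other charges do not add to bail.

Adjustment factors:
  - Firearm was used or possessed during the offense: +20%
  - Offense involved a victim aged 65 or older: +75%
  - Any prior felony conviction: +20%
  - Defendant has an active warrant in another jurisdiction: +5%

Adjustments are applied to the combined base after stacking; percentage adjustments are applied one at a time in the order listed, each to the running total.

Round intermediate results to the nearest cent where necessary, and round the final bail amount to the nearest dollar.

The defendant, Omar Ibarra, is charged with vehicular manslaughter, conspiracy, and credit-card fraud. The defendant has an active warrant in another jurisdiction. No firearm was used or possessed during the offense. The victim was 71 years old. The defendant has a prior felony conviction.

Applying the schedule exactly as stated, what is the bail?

Base amounts from the schedule: vehicular manslaughter $476,000; conspiracy $10,500; credit-card fraud $28,750.
Stacking rule: use the highest base only. Highest is vehicular manslaughter at $476,000. Combined base = $476,000.
Offense involved a victim aged 65 or older (+75%): $476,000 × 1.75 = $833,000.
Any prior felony conviction (+20%): $833,000 × 1.2 = $999,600.
Defendant has an active warrant in another jurisdiction (+5%): $999,600 × 1.05 = $1,049,580.

$1,049,580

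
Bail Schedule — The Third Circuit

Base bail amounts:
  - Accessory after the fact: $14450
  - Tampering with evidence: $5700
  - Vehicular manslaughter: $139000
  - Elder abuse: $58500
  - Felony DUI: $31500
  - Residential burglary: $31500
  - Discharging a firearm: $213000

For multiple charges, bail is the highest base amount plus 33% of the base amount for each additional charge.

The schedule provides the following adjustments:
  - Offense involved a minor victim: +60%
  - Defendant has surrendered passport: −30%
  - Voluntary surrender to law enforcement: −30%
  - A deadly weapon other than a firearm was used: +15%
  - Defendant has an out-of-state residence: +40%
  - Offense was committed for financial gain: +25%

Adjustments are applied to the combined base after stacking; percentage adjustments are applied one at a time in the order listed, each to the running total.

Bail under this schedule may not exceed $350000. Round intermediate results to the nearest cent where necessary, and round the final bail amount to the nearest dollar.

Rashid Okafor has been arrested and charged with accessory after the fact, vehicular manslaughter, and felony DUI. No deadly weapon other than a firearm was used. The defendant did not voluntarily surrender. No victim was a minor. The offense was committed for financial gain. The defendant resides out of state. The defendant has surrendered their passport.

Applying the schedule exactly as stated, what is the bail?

Base amounts from the schedule: accessory after the fact $14450; vehicular manslaughter $139000; felony DUI $31500.
Stacking rule: highest base plus 33% of each additional charge. Highest is vehicular manslaughter at $139000. Additional: $14450 × 33% = $4768.50; $31500 × 33% = $10395. Combined base = $139000 + $15163.50 = $154163.50.
Defendant has surrendered passport (−30%): $154163.50 × 0.7 = $107914.45.
Defendant has an out-of-state residence (+40%): $107914.45 × 1.4 = $151080.23.
Offense was committed for financial gain (+25%): $151080.23 × 1.25 = $188850.29.
$188850.29 is within the $350000 maximum.
Rounded to the nearest dollar: $188850.

$188850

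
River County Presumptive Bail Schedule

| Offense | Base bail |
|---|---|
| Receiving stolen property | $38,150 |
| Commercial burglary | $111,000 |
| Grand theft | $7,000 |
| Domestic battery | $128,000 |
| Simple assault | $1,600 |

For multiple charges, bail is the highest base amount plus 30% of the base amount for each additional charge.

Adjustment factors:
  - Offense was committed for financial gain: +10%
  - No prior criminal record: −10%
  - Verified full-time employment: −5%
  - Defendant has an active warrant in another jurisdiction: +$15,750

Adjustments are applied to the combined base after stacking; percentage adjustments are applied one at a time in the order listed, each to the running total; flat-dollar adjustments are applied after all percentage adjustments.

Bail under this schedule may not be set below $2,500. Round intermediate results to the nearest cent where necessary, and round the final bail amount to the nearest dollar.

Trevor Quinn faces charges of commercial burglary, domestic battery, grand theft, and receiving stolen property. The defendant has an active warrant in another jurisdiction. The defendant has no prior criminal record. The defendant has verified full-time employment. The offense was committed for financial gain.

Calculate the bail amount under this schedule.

$180,192

Base amounts from the schedule: commercial burglary $111,000; domestic battery $128,000; grand theft $7,000; receiving stolen property $38,150.
Stacking rule: highest base plus 30% of each additional charge. Highest is domestic battery at $128,000. Additional: $111,000 × 30% = $33,300; $7,000 × 30% = $2,100; $38,150 × 30% = $11,445. Combined base = $128,000 + $46,845 = $174,845.
Offense was committed for financial gain (+10%): $174,845 × 1.1 = $192,329.50.
No prior criminal record (−10%): $192,329.50 × 0.9 = $173,096.55.
Verified full-time employment (−5%): $173,096.55 × 0.95 = $164,441.72.
Defendant has an active warrant in another jurisdiction (+$15,750 flat): $164,441.72 + $15,750 = $180,191.72.
$180,191.72 is at or above the $2,500 minimum.
Rounded to the nearest dollar: $180,192.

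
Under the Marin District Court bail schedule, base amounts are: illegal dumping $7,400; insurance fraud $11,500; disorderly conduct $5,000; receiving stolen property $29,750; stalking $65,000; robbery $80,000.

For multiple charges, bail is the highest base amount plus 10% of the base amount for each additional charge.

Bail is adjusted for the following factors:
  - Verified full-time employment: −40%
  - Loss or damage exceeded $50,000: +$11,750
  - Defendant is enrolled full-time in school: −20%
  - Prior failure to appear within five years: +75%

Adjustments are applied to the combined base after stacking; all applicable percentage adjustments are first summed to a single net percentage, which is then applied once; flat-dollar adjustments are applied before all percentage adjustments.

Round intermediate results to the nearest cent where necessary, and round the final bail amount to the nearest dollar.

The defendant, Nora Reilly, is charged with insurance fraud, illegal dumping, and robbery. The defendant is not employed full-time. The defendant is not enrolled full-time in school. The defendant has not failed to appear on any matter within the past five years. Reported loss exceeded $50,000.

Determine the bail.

Base amounts from the schedule: insurance fraud $11,500; illegal dumping $7,400; robbery $80,000.
Stacking rule: highest base plus 10% of each additional charge. Highest is robbery at $80,000. Additional: $11,500 × 10% = $1,150; $7,400 × 10% = $740. Combined base = $80,000 + $1,890 = $81,890.
Loss or damage exceeded $50,000 (+$11,750 flat): $81,890 + $11,750 = $93,640.

$93,640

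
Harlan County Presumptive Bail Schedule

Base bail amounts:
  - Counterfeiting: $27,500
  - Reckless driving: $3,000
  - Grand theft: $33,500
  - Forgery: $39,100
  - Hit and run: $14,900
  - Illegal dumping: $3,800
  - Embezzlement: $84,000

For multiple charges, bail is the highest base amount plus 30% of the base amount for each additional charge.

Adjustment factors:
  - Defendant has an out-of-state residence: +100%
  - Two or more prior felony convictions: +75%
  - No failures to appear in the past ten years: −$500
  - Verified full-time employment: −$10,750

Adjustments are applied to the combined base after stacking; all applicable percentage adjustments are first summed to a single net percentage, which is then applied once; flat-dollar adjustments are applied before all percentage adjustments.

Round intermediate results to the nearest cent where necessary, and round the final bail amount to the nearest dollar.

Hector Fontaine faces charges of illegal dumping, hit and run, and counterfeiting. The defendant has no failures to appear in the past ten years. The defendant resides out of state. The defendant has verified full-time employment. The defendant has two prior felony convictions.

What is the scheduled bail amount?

Base amounts from the schedule: illegal dumping $3,800; hit and run $14,900; counterfeiting $27,500.
Stacking rule: highest base plus 30% of each additional charge. Highest is counterfeiting at $27,500. Additional: $3,800 × 30% = $1,140; $14,900 × 30% = $4,470. Combined base = $27,500 + $5,610 = $33,110.
No failures to appear in the past ten years (−$500 flat): $33,110 − $500 = $32,610.
Verified full-time employment (−$10,750 flat): $32,610 − $10,750 = $21,860.
Net percentage adjustment: +100% +75% = +175%. $21,860 × 2.75 = $60,115.

$60,115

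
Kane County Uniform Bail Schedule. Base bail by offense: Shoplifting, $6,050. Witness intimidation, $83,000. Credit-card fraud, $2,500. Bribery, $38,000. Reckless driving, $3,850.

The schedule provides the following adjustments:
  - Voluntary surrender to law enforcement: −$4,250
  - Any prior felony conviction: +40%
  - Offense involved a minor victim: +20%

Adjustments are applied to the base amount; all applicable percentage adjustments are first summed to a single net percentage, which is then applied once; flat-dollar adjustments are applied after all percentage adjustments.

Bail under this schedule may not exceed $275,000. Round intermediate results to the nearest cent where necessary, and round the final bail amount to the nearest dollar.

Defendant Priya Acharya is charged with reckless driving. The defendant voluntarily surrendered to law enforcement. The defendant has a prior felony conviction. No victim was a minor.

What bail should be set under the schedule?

Base amounts from the schedule: reckless driving $3,850.
Single charge. Combined base = $3,850.
Any prior felony conviction (+40%): $3,850 × 1.4 = $5,390.
Voluntary surrender to law enforcement (−$4,250 flat): $5,390 − $4,250 = $1,140.
$1,140 is within the $275,000 maximum.

$1,140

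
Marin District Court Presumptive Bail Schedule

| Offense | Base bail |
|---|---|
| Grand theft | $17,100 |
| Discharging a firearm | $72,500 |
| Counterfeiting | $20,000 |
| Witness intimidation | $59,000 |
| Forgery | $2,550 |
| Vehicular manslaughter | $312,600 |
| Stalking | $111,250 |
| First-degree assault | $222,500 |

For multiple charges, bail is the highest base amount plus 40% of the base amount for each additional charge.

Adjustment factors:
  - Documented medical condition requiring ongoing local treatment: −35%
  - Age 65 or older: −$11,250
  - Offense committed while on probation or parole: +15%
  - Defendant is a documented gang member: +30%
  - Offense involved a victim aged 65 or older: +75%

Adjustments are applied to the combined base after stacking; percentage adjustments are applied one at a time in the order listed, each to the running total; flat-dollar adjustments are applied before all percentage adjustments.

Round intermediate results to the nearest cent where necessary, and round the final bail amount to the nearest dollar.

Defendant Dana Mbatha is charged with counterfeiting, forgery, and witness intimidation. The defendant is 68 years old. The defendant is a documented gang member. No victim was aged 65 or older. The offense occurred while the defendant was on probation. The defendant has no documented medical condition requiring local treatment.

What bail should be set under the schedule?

$84,871

Base amounts from the schedule: counterfeiting $20,000; forgery $2,550; witness intimidation $59,000.
Stacking rule: highest base plus 40% of each additional charge. Highest is witness intimidation at $59,000. Additional: $20,000 × 40% = $8,000; $2,550 × 40% = $1,020. Combined base = $59,000 + $9,020 = $68,020.
Age 65 or older (−$11,250 flat): $68,020 − $11,250 = $56,770.
Offense committed while on probation or parole (+15%): $56,770 × 1.15 = $65,285.50.
Defendant is a documented gang member (+30%): $65,285.50 × 1.3 = $84,871.15.
Rounded to the nearest dollar: $84,871.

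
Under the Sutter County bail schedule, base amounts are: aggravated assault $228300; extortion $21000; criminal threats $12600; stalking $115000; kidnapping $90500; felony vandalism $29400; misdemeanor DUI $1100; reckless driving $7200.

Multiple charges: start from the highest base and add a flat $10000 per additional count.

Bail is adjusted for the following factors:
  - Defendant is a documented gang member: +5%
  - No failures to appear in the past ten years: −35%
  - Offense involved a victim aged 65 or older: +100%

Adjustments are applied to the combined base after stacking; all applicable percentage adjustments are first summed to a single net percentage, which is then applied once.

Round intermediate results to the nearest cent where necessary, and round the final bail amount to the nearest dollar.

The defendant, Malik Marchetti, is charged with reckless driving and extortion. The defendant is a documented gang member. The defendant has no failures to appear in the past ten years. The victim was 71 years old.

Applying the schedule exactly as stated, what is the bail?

$52700

Base amounts from the schedule: reckless driving $7200; extortion $21000.
Stacking rule: highest base plus $10000 per additional charge. Highest is extortion at $21000; 1 additional charge → +$10000. Combined base = $31000.
Net percentage adjustment: +5% −35% +100% = +70%. $31000 × 1.7 = $52700.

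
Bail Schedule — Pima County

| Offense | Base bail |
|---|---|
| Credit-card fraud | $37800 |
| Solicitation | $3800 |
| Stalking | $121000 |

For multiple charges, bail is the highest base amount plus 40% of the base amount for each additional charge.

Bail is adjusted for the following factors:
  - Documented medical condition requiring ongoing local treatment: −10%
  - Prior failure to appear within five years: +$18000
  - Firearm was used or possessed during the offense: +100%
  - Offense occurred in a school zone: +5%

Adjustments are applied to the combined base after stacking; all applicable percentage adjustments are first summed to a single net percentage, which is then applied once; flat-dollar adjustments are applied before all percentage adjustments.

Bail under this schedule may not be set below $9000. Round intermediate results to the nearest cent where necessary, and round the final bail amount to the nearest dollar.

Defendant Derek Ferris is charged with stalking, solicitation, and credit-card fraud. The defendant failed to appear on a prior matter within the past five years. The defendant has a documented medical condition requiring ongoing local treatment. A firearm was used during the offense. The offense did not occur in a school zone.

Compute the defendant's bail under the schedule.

Base amounts from the schedule: stalking $121000; solicitation $3800; credit-card fraud $37800.
Stacking rule: highest base plus 40% of each additional charge. Highest is stalking at $121000. Additional: $3800 × 40% = $1520; $37800 × 40% = $15120. Combined base = $121000 + $16640 = $137640.
Prior failure to appear within five years (+$18000 flat): $137640 + $18000 = $155640.
Net percentage adjustment: −10% +100% = +90%. $155640 × 1.9 = $295716.
$295716 is at or above the $9000 minimum.

$295716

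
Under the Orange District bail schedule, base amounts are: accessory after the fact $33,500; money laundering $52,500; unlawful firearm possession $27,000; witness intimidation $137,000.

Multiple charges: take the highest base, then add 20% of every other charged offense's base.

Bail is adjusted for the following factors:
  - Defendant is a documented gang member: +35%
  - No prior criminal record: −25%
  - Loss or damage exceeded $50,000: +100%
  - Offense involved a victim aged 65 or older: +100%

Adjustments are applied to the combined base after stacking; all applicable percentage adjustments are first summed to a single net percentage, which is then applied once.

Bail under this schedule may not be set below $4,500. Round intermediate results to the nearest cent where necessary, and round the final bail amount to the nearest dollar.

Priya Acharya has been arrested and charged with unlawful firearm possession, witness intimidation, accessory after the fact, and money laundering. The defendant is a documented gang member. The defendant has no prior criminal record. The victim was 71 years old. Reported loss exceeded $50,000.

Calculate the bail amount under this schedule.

$494,760

Base amounts from the schedule: unlawful firearm possession $27,000; witness intimidation $137,000; accessory after the fact $33,500; money laundering $52,500.
Stacking rule: highest base plus 20% of each additional charge. Highest is witness intimidation at $137,000. Additional: $27,000 × 20% = $5,400; $33,500 × 20% = $6,700; $52,500 × 20% = $10,500. Combined base = $137,000 + $22,600 = $159,600.
Net percentage adjustment: +35% −25% +100% +100% = +210%. $159,600 × 3.1 = $494,760.
$494,760 is at or above the $4,500 minimum.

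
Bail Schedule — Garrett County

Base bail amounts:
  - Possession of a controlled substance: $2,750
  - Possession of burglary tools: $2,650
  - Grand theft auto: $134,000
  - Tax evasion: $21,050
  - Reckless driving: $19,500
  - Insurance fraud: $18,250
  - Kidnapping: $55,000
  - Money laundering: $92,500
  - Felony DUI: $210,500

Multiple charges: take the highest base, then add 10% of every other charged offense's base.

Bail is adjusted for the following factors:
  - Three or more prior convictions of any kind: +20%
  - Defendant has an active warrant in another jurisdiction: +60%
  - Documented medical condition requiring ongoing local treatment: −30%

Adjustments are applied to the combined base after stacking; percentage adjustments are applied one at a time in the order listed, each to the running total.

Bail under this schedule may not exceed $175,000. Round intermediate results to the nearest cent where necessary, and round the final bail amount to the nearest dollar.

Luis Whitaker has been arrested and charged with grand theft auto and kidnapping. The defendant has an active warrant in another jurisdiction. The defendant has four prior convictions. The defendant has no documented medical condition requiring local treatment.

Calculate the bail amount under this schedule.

$175,000

Base amounts from the schedule: grand theft auto $134,000; kidnapping $55,000.
Stacking rule: highest base plus 10% of each additional charge. Highest is grand theft auto at $134,000. Additional: $55,000 × 10% = $5,500. Combined base = $134,000 + $5,500 = $139,500.
Three or more prior convictions of any kind (+20%): $139,500 × 1.2 = $167,400.
Defendant has an active warrant in another jurisdiction (+60%): $167,400 × 1.6 = $267,840.
Result $267,840 exceeds the maximum of $175,000; bail is capped at $175,000.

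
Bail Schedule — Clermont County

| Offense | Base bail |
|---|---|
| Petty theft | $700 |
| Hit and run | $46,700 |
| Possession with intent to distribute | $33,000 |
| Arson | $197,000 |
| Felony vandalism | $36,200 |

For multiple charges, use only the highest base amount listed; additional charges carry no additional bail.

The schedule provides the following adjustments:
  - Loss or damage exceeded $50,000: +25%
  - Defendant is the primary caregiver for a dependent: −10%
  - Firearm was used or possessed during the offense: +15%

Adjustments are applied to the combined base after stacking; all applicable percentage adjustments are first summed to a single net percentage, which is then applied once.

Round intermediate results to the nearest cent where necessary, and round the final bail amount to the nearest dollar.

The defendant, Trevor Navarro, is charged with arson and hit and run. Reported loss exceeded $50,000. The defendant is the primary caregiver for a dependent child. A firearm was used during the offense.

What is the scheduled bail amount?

$256,100

Base amounts from the schedule: arson $197,000; hit and run $46,700.
Stacking rule: use the highest base only. Highest is arson at $197,000. Combined base = $197,000.
Net percentage adjustment: +25% −10% +15% = +30%. $197,000 × 1.3 = $256,100.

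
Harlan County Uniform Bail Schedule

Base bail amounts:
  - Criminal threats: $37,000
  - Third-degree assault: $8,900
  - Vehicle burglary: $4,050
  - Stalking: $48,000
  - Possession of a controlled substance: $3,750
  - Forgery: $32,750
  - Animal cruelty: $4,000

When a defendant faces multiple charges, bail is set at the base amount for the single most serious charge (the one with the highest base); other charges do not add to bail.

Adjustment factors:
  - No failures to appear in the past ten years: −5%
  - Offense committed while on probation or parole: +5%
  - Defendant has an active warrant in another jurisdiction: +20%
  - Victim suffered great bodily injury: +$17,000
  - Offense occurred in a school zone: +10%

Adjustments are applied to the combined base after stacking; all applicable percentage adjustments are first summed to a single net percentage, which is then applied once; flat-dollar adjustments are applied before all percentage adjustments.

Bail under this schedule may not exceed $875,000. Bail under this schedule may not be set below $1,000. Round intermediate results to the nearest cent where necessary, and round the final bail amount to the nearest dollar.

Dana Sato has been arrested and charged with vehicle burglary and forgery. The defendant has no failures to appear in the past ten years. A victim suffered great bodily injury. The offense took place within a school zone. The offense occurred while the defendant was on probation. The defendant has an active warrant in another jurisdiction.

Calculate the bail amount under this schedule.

$64,675

Base amounts from the schedule: vehicle burglary $4,050; forgery $32,750.
Stacking rule: use the highest base only. Highest is forgery at $32,750. Combined base = $32,750.
Victim suffered great bodily injury (+$17,000 flat): $32,750 + $17,000 = $49,750.
Net percentage adjustment: −5% +5% +20% +10% = +30%. $49,750 × 1.3 = $64,675.
$64,675 is within the $875,000 maximum.
$64,675 is at or above the $1,000 minimum.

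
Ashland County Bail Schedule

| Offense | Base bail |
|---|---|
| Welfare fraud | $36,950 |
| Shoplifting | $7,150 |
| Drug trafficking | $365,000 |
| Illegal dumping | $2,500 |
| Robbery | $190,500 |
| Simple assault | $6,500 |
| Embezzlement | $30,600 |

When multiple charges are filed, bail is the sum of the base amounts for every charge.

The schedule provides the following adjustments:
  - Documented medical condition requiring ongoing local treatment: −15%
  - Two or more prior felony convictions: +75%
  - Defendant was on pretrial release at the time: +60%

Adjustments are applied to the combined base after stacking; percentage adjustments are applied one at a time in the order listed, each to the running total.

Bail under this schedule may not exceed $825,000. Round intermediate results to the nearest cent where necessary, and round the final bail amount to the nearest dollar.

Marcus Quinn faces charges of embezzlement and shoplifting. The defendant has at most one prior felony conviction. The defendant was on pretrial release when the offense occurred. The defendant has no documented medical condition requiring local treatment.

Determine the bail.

Base amounts from the schedule: embezzlement $30,600; shoplifting $7,150.
Stacking rule: sum of all bases. $30,600 + $7,150 = $37,750.
Defendant was on pretrial release at the time (+60%): $37,750 × 1.6 = $60,400.
$60,400 is within the $825,000 maximum.

$60,400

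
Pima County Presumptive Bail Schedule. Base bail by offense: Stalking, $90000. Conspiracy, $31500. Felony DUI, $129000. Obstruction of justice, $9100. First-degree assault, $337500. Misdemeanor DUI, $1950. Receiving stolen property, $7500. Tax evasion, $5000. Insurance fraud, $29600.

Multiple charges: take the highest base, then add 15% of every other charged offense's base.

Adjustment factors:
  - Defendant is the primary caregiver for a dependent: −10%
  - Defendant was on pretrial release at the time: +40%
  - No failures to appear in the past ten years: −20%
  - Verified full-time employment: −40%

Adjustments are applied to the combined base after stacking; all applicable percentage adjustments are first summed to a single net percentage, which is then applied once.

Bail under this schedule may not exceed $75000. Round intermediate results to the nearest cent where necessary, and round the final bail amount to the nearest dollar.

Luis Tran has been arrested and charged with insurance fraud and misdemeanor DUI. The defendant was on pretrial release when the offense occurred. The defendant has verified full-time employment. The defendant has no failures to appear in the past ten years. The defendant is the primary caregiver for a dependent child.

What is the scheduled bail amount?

$20925

Base amounts from the schedule: insurance fraud $29600; misdemeanor DUI $1950.
Stacking rule: highest base plus 15% of each additional charge. Highest is insurance fraud at $29600. Additional: $1950 × 15% = $292.50. Combined base = $29600 + $292.50 = $29892.50.
Net percentage adjustment: −10% +40% −20% −40% = −30%. $29892.50 × 0.7 = $20924.75.
$20924.75 is within the $75000 maximum.
Rounded to the nearest dollar: $20925.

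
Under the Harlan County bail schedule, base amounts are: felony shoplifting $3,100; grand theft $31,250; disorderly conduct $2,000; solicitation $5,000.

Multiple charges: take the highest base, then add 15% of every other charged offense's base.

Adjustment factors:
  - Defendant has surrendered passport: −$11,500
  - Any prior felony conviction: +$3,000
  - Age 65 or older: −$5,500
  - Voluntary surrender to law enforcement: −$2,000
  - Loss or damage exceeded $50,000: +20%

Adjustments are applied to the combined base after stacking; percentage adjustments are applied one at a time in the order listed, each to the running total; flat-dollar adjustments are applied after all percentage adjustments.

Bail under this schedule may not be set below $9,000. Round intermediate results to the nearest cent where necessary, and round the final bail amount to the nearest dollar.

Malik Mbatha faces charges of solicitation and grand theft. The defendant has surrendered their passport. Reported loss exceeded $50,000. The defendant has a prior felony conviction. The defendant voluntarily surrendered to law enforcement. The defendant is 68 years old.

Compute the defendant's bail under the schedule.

$22,400

Base amounts from the schedule: solicitation $5,000; grand theft $31,250.
Stacking rule: highest base plus 15% of each additional charge. Highest is grand theft at $31,250. Additional: $5,000 × 15% = $750. Combined base = $31,250 + $750 = $32,000.
Loss or damage exceeded $50,000 (+20%): $32,000 × 1.2 = $38,400.
Defendant has surrendered passport (−$11,500 flat): $38,400 − $11,500 = $26,900.
Any prior felony conviction (+$3,000 flat): $26,900 + $3,000 = $29,900.
Age 65 or older (−$5,500 flat): $29,900 − $5,500 = $24,400.
Voluntary surrender to law enforcement (−$2,000 flat): $24,400 − $2,000 = $22,400.
$22,400 is at or above the $9,000 minimum.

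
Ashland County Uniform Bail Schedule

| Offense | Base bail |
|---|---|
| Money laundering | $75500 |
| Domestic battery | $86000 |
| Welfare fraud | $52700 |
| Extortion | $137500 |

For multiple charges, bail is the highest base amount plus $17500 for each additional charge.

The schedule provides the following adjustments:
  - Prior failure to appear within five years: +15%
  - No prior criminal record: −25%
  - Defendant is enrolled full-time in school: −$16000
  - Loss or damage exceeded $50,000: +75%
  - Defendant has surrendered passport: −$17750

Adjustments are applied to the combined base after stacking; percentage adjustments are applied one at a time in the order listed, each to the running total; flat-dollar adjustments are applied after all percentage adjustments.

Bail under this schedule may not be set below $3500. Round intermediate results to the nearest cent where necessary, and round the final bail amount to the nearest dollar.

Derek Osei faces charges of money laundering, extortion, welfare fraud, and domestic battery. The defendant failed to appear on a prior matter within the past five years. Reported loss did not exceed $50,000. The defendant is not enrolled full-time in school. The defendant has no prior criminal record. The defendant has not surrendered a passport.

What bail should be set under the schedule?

Base amounts from the schedule: money laundering $75500; extortion $137500; welfare fraud $52700; domestic battery $86000.
Stacking rule: highest base plus $17500 per additional charge. Highest is extortion at $137500; 3 additional charges → +$52500. Combined base = $190000.
Prior failure to appear within five years (+15%): $190000 × 1.15 = $218500.
No prior criminal record (−25%): $218500 × 0.75 = $163875.
$163875 is at or above the $3500 minimum.

$163875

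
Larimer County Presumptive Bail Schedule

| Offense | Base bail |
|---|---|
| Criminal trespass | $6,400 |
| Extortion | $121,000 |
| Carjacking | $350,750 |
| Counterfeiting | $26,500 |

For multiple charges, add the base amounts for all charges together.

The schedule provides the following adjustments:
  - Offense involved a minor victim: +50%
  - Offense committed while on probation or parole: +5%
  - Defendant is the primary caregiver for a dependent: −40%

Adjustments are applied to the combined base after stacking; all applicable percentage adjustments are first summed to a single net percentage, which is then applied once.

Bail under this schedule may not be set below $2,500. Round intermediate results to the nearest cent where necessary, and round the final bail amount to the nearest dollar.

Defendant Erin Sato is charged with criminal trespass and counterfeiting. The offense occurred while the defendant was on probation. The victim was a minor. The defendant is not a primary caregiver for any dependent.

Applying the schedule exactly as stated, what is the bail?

$50,995

Base amounts from the schedule: criminal trespass $6,400; counterfeiting $26,500.
Stacking rule: sum of all bases. $6,400 + $26,500 = $32,900.
Net percentage adjustment: +50% +5% = +55%. $32,900 × 1.55 = $50,995.
$50,995 is at or above the $2,500 minimum.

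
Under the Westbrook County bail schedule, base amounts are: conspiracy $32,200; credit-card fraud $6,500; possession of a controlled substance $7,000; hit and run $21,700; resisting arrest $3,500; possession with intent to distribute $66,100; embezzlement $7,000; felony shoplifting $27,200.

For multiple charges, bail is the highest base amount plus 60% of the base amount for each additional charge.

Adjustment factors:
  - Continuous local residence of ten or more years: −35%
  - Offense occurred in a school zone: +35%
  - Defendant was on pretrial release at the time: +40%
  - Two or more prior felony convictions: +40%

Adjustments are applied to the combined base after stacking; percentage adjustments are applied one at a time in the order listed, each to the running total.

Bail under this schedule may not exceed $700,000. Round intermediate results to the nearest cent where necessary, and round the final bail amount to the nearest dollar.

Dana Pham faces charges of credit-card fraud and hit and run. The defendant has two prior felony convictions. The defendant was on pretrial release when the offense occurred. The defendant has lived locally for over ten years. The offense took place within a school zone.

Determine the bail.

$44,029

Base amounts from the schedule: credit-card fraud $6,500; hit and run $21,700.
Stacking rule: highest base plus 60% of each additional charge. Highest is hit and run at $21,700. Additional: $6,500 × 60% = $3,900. Combined base = $21,700 + $3,900 = $25,600.
Continuous local residence of ten or more years (−35%): $25,600 × 0.65 = $16,640.
Offense occurred in a school zone (+35%): $16,640 × 1.35 = $22,464.
Defendant was on pretrial release at the time (+40%): $22,464 × 1.4 = $31,449.60.
Two or more prior felony convictions (+40%): $31,449.60 × 1.4 = $44,029.44.
$44,029.44 is within the $700,000 maximum.
Rounded to the nearest dollar: $44,029.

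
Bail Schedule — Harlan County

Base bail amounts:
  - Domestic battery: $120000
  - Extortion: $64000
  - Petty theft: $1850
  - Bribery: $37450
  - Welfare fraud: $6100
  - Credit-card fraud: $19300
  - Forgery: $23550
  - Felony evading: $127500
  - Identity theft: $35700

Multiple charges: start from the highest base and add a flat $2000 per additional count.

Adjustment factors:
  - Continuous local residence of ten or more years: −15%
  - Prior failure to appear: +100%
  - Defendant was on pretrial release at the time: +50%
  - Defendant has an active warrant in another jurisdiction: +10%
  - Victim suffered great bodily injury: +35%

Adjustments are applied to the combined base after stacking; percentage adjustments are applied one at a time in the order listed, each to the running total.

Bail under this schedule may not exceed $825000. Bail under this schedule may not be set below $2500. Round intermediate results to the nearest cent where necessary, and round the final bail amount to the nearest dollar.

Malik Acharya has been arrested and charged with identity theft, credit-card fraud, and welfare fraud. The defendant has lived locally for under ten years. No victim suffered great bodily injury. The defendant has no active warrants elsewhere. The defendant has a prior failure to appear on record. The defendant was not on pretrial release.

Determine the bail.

$79400

Base amounts from the schedule: identity theft $35700; credit-card fraud $19300; welfare fraud $6100.
Stacking rule: highest base plus $2000 per additional charge. Highest is identity theft at $35700; 2 additional charges → +$4000. Combined base = $39700.
Prior failure to appear (+100%): $39700 × 2 = $79400.
$79400 is within the $825000 maximum.
$79400 is at or above the $2500 minimum.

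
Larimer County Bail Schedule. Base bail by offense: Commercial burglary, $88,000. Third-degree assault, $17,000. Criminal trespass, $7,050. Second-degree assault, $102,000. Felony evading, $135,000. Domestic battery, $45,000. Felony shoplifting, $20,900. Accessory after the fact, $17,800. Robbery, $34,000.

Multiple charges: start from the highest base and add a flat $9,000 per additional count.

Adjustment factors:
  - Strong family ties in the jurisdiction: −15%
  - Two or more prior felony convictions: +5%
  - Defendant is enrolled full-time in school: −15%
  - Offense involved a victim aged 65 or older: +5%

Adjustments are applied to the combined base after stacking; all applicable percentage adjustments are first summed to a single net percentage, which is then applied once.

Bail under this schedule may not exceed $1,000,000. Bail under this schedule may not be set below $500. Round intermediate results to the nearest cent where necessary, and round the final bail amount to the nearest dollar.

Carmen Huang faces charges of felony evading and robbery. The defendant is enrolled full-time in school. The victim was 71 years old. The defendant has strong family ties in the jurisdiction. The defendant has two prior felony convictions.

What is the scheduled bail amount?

$115,200

Base amounts from the schedule: felony evading $135,000; robbery $34,000.
Stacking rule: highest base plus $9,000 per additional charge. Highest is felony evading at $135,000; 1 additional charge → +$9,000. Combined base = $144,000.
Net percentage adjustment: −15% +5% −15% +5% = −20%. $144,000 × 0.8 = $115,200.
$115,200 is within the $1,000,000 maximum.
$115,200 is at or above the $500 minimum.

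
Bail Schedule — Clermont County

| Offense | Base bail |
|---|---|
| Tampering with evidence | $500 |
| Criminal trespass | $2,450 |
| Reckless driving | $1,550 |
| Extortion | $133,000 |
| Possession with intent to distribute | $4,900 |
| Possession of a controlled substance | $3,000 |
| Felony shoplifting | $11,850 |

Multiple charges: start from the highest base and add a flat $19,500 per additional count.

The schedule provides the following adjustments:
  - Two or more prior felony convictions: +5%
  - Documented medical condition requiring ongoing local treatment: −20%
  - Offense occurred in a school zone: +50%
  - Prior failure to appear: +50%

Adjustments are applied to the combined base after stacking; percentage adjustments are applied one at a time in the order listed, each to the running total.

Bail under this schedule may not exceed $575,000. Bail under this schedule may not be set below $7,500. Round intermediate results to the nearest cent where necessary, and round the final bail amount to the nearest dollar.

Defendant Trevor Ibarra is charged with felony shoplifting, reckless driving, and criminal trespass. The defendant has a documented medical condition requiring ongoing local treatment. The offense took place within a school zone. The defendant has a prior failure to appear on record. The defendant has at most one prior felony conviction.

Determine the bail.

Base amounts from the schedule: felony shoplifting $11,850; reckless driving $1,550; criminal trespass $2,450.
Stacking rule: highest base plus $19,500 per additional charge. Highest is felony shoplifting at $11,850; 2 additional charges → +$39,000. Combined base = $50,850.
Documented medical condition requiring ongoing local treatment (−20%): $50,850 × 0.8 = $40,680.
Offense occurred in a school zone (+50%): $40,680 × 1.5 = $61,020.
Prior failure to appear (+50%): $61,020 × 1.5 = $91,530.
$91,530 is within the $575,000 maximum.
$91,530 is at or above the $7,500 minimum.

$91,530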